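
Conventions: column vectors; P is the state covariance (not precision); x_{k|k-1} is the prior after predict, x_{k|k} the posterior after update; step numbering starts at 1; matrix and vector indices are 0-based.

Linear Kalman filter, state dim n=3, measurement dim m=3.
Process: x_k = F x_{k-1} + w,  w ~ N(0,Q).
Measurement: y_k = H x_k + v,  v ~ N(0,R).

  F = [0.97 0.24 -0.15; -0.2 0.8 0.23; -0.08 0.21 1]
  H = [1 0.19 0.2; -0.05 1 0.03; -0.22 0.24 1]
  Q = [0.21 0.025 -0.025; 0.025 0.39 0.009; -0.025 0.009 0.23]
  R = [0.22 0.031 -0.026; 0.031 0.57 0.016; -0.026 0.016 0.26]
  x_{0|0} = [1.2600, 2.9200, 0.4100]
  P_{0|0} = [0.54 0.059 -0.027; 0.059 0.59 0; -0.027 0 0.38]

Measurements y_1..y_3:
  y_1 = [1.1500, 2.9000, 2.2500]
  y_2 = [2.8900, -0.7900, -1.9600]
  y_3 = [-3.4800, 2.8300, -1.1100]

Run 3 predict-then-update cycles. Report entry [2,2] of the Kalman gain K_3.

step 1: x^-=[1.8615, 2.1783, 0.9224]  P^-=[0.7959 0.0565 -0.1098; 0.0565 0.7929 0.2038; -0.1098 0.2038 0.6418]  S=[1.0633 0.2414 -0.0818; 0.2414 1.3724 0.4327; -0.0818 0.4327 1.1262]  K=[0.7416 -0.0702 -0.1601; 0.1293 0.5093 0.1526; 0.1202 -0.0654 0.6687]  nu=[-1.3099, 0.7871, 1.2143]  x^+=[0.6404, 2.5952, 1.5254]  P^+=[0.1715 -0.0104 -0.0218; -0.0104 0.2971 -0.0291; -0.0218 -0.0291 0.1719]
step 2: x^-=[1.0152, 2.2989, 2.0192]  P^-=[0.3959 0.0317 -0.0785; 0.0317 0.5907 0.0824; -0.0785 0.0824 0.4077]  S=[0.6405 0.1726 -0.0538; 0.1726 1.1641 0.2544; -0.0538 0.2544 0.7916]  K=[0.6047 -0.0504 -0.1423; 0.1385 0.4578 0.1366; 0.0939 -0.0575 0.5867]  nu=[1.0341, -3.0987, -4.3076]  x^+=[2.4098, 0.4350, -0.2325]  P^+=[0.1404 -0.0046 -0.0215; -0.0046 0.2680 -0.0261; -0.0215 -0.0261 0.1507]
step 3: x^-=[2.4768, -0.1874, -0.3340]  P^-=[0.3669 0.0369 -0.0724; 0.0369 0.5690 0.0740; -0.0724 0.0740 0.3861]  S=[0.6136 0.1734 -0.0479; 0.1734 1.1412 0.2382; -0.0479 0.2382 0.7601]  K=[0.5880 -0.0461 -0.1383; 0.1441 0.4489 0.1347; 0.0914 -0.0559 0.5755]  nu=[-5.8544, 3.1513, -0.1862]  x^+=[-1.0854, 0.3583, -1.1523]  P^+=[0.1363 -0.0028 -0.0213; -0.0028 0.2631 -0.0253; -0.0213 -0.0253 0.1477]

K[2,2] = 0.5755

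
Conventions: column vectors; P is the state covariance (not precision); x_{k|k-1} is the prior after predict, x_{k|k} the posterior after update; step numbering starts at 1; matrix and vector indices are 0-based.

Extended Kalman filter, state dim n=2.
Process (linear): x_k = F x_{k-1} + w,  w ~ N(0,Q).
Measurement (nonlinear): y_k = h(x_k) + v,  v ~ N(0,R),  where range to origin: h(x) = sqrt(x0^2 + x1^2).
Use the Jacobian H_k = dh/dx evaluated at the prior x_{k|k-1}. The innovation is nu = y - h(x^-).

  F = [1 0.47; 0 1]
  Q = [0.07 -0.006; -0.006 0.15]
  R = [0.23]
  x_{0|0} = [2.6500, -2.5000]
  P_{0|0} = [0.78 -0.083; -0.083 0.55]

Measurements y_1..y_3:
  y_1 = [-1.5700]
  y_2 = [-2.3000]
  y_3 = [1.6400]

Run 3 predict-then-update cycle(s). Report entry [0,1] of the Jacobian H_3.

step 1: x^-=[1.4750, -2.5000]  P^-=[0.8935 0.1695; 0.1695 0.7000]  H_jac=[0.5081 -0.8613]  S=[0.8316]  K=[0.3704; -0.6214]  nu=[-4.4727]  x^+=[-0.1817, 0.2794]  P^+=[0.7794 0.3609; 0.3609 0.3789]
step 2: x^-=[-0.0504, 0.2794]  P^-=[1.2723 0.5330; 0.5330 0.5289]  H_jac=[-0.1777 0.9841]  S=[0.5959]  K=[0.5007; 0.7144]  nu=[-2.5839]  x^+=[-1.3443, -1.5666]  P^+=[1.1229 0.3198; 0.3198 0.2247]
step 3: x^-=[-2.0806, -1.5666]  P^-=[1.5432 0.4194; 0.4194 0.3747]  H_jac=[-0.7989 -0.6015]  S=[1.7535]  K=[-0.8469; -0.3196]  nu=[-0.9644]  x^+=[-1.2638, -1.2583]  P^+=[0.2854 -0.0552; -0.0552 0.1956]

H_jac[0,1] = -0.6015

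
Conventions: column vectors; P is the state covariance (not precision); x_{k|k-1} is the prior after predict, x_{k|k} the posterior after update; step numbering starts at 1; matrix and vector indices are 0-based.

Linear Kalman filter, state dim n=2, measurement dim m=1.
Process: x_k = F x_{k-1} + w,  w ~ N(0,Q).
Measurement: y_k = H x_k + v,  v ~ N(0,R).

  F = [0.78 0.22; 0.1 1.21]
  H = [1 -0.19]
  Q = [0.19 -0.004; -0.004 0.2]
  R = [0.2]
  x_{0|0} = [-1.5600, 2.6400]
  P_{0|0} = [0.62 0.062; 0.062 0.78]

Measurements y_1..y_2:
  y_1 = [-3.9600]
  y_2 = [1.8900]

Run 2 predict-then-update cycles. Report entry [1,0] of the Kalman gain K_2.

K[1,0] = 0.4057

step 1: x^-=[-0.6360, 3.0384]  P^-=[0.6262 0.3119; 0.3119 1.3632]  S=[0.7569]  K=[0.7490; 0.0698]  nu=[-2.7467]  x^+=[-2.6934, 2.8466]  P^+=[0.2015 0.2723; 0.2723 1.3595]
step 2: x^-=[-1.4746, 3.1750]  P^-=[0.4719 0.6366; 0.6366 2.2584]  S=[0.5115]  K=[0.6861; 0.4057]  nu=[3.9679]  x^+=[1.2476, 4.7846]  P^+=[0.2311 0.4942; 0.4942 2.1742]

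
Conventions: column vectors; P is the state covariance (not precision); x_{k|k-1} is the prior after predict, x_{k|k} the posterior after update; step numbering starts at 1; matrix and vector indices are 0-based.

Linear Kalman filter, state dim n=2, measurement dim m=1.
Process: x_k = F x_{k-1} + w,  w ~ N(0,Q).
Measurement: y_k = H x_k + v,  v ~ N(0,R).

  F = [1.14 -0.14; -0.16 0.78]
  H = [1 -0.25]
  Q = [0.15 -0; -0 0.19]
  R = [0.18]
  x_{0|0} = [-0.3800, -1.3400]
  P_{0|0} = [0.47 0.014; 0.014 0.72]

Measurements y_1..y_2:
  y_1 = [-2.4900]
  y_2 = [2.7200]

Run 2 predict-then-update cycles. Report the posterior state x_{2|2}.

step 1: x^-=[-0.2456, -0.9844]  P^-=[0.7705 -0.1516; -0.1516 0.6366]  S=[1.0660]  K=[0.7583; -0.2915]  nu=[-2.4905]  x^+=[-2.1341, -0.2585]  P^+=[0.1575 0.0840; 0.0840 0.5460]
step 2: x^-=[-2.3967, 0.1399]  P^-=[0.3386 -0.0117; -0.0117 0.5052]  S=[0.5560]  K=[0.6142; -0.2483]  nu=[5.1516]  x^+=[0.7674, -1.1393]  P^+=[0.1288 0.0730; 0.0730 0.4710]

x_post = [0.7674, -1.1393]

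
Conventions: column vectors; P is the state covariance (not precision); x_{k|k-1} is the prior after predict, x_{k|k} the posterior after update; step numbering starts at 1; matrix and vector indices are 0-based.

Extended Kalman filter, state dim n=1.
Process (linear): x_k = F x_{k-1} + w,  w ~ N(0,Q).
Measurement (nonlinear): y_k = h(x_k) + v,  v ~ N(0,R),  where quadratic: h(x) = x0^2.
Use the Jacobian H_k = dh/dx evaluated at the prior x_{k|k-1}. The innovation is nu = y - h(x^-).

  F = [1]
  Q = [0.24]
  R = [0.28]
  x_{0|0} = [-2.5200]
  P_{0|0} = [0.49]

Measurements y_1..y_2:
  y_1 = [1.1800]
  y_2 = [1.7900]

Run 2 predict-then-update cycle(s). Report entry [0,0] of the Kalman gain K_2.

step 1: x^-=[-2.5200]  P^-=[0.7300]  H_jac=[-5.0400]  S=[18.8232]  K=[-0.1955]  nu=[-5.1704]  x^+=[-1.5094]  P^+=[0.0109]
step 2: x^-=[-1.5094]  P^-=[0.2509]  H_jac=[-3.0188]  S=[2.5661]  K=[-0.2951]  nu=[-0.4882]  x^+=[-1.3653]  P^+=[0.0274]

K[0,0] = -0.2951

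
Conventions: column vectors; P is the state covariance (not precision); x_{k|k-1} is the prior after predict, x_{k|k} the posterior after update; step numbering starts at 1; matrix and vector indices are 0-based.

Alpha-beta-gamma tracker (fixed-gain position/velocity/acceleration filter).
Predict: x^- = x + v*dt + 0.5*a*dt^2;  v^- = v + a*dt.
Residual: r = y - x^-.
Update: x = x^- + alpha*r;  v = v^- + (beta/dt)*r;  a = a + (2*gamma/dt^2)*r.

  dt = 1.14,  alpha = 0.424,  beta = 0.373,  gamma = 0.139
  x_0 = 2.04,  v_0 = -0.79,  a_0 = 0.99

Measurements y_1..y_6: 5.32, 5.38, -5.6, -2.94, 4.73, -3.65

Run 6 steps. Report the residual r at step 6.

step 1: x_pred=1.7827  r=3.5373  x^+=3.2825  v^+=1.4960  a^+=1.7467
step 2: x_pred=6.1229  r=-0.7429  x^+=5.8079  v^+=3.2441  a^+=1.5878
step 3: x_pred=10.5379  r=-16.1379  x^+=3.6954  v^+=-0.2261  a^+=-1.8643
step 4: x_pred=2.2263  r=-5.1663  x^+=0.0358  v^+=-4.0418  a^+=-2.9695
step 5: x_pred=-6.5014  r=11.2314  x^+=-1.7393  v^+=-3.7521  a^+=-0.5669
step 6: x_pred=-6.3851  r=2.7351  x^+=-5.2254  v^+=-3.5035  a^+=0.0181

resid = 2.7351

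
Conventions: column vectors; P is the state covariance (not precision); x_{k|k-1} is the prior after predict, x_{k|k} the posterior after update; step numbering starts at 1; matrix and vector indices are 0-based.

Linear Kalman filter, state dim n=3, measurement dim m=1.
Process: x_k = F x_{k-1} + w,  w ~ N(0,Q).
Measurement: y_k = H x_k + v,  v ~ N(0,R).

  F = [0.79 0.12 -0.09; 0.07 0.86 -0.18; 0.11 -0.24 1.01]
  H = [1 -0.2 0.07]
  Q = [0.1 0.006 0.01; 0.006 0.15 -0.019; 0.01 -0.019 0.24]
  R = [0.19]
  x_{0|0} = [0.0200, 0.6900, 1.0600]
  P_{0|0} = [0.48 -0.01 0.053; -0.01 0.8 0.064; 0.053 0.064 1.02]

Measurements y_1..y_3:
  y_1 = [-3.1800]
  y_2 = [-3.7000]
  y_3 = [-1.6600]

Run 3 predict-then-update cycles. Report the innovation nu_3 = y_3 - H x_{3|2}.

innov = [0.4088]

step 1: x^-=[0.0032, 0.4040, 0.9072]  P^-=[0.4085 0.1105 -0.0114; 0.1105 0.7547 -0.3056; -0.0114 -0.3056 1.3137]  S=[0.5979]  K=[0.6450; -0.1033; 0.2370]  nu=[-3.1659]  x^+=[-2.0387, 0.7312, 0.1569]  P^+=[0.1598 0.1504 -0.1028; 0.1504 0.7483 -0.2909; -0.1028 -0.2909 1.2801]
step 2: x^-=[-1.5370, 0.4579, -0.2412]  P^-=[0.2703 0.2603 -0.2631; 0.2603 0.8565 -0.6638; -0.2631 -0.6638 1.7011]  S=[0.3805]  K=[0.5251; 0.1118; -0.0296]  nu=[-2.0546]  x^+=[-2.6159, 0.2281, -0.1805]  P^+=[0.1654 0.2380 -0.2572; 0.2380 0.8517 -0.6625; -0.2572 -0.6625 1.7008]
step 3: x^-=[-2.0229, 0.0456, -0.5248]  P^-=[0.3252 0.3981 -0.4940; 0.3981 1.0761 -1.1014; -0.4940 -1.1014 2.2775]  S=[0.3719]  K=[0.5675; 0.2843; -0.3073]  nu=[0.4088]  x^+=[-1.7909, 0.1618, -0.6504]  P^+=[0.2055 0.3380 -0.4291; 0.3380 1.0460 -1.0689; -0.4291 -1.0689 2.2424]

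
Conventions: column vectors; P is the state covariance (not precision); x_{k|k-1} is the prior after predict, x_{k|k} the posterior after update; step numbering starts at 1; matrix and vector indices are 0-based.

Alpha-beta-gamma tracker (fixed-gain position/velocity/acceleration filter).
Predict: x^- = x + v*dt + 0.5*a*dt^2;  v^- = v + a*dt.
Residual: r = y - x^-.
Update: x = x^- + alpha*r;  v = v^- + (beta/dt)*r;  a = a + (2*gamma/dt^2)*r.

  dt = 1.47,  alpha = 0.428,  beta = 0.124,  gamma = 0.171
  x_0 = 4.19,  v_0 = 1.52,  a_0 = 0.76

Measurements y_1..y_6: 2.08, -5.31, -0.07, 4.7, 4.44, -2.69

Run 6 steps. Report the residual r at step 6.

step 1: x_pred=7.2455  r=-5.1655  x^+=5.0347  v^+=2.2015  a^+=-0.0575
step 2: x_pred=8.2087  r=-13.5187  x^+=2.4227  v^+=0.9765  a^+=-2.1971
step 3: x_pred=1.4843  r=-1.5543  x^+=0.8191  v^+=-2.3843  a^+=-2.4431
step 4: x_pred=-5.3255  r=10.0255  x^+=-1.0346  v^+=-5.1300  a^+=-0.8564
step 5: x_pred=-9.5010  r=13.9410  x^+=-3.5342  v^+=-5.2129  a^+=1.3500
step 6: x_pred=-9.7386  r=7.0486  x^+=-6.7218  v^+=-2.6338  a^+=2.4656

resid = 7.0486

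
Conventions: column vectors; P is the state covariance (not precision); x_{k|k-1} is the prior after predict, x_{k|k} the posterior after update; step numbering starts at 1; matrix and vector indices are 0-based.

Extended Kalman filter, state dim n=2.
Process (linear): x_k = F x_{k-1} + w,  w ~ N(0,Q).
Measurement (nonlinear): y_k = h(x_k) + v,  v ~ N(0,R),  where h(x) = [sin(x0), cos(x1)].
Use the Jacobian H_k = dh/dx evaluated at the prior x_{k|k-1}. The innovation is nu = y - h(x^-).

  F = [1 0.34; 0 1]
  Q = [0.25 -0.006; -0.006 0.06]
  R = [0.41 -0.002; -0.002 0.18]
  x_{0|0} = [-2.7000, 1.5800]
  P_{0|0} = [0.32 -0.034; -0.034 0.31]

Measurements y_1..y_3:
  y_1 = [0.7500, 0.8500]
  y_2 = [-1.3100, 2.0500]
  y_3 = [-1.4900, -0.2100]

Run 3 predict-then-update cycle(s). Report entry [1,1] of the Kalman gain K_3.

K[1,1] = -0.2310

step 1: x^-=[-2.1628, 1.5800]  P^-=[0.5827 0.0654; 0.0654 0.3700]  H_jac=[-0.5580 0.0000; 0.0000 -1.0000]  S=[0.5915 0.0345; 0.0345 0.5500]  K=[-0.5448 -0.0847; -0.0226 -0.6713]  nu=[1.5798, 0.8592]  x^+=[-3.0964, 0.9676]  P^+=[0.4000 0.0142; 0.0142 0.1208]
step 2: x^-=[-2.7674, 0.9676]  P^-=[0.6736 0.0492; 0.0492 0.1808]  H_jac=[-0.9308 0.0000; 0.0000 -0.8235]  S=[0.9936 0.0357; 0.0357 0.3026]  K=[-0.6289 -0.0597; -0.0285 -0.4886]  nu=[-0.9445, 1.4827]  x^+=[-2.2620, 0.2700]  P^+=[0.2769 0.0115; 0.0115 0.1067]
step 3: x^-=[-2.1702, 0.2700]  P^-=[0.5471 0.0418; 0.0418 0.1667]  H_jac=[-0.5641 0.0000; 0.0000 -0.2668]  S=[0.5841 0.0043; 0.0043 0.1919]  K=[-0.5280 -0.0463; -0.0387 -0.2310]  nu=[-0.6643, -1.1738]  x^+=[-1.7650, 0.5668]  P^+=[0.3836 0.0273; 0.0273 0.1556]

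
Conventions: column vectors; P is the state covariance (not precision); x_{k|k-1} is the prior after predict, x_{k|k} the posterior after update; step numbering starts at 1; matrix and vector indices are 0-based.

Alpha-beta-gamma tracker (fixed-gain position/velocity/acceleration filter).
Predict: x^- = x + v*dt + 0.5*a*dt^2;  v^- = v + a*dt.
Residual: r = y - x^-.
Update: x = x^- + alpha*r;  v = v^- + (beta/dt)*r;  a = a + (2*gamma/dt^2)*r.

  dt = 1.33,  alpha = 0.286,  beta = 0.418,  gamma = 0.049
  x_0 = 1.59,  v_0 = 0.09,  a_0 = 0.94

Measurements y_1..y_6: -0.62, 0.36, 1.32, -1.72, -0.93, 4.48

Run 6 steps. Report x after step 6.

x_post = 1.0824

step 1: x_pred=2.5411  r=-3.1611  x^+=1.6370  v^+=0.3467  a^+=0.7649
step 2: x_pred=2.7746  r=-2.4146  x^+=2.0841  v^+=0.6051  a^+=0.6311
step 3: x_pred=3.4470  r=-2.1270  x^+=2.8387  v^+=0.7760  a^+=0.5133
step 4: x_pred=4.3247  r=-6.0447  x^+=2.5959  v^+=-0.4412  a^+=0.1784
step 5: x_pred=2.1669  r=-3.0969  x^+=1.2812  v^+=-1.1772  a^+=0.0068
step 6: x_pred=-0.2785  r=4.7585  x^+=1.0824  v^+=0.3273  a^+=0.2704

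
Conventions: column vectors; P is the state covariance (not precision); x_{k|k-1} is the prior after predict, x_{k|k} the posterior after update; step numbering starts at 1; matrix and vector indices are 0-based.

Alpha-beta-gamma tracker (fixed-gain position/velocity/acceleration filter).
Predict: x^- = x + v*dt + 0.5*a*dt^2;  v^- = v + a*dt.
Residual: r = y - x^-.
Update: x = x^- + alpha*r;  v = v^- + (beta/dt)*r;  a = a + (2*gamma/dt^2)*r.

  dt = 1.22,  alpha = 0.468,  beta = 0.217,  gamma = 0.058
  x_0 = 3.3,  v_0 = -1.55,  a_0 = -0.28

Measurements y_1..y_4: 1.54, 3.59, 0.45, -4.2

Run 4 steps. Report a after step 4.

step 1: x_pred=1.2006  r=0.3394  x^+=1.3595  v^+=-1.8312  a^+=-0.2536
step 2: x_pred=-1.0633  r=4.6533  x^+=1.1144  v^+=-1.3129  a^+=0.1091
step 3: x_pred=-0.4061  r=0.8561  x^+=-0.0054  v^+=-1.0275  a^+=0.1758
step 4: x_pred=-1.1281  r=-3.0719  x^+=-2.5658  v^+=-1.3594  a^+=-0.0636

a_post = -0.0636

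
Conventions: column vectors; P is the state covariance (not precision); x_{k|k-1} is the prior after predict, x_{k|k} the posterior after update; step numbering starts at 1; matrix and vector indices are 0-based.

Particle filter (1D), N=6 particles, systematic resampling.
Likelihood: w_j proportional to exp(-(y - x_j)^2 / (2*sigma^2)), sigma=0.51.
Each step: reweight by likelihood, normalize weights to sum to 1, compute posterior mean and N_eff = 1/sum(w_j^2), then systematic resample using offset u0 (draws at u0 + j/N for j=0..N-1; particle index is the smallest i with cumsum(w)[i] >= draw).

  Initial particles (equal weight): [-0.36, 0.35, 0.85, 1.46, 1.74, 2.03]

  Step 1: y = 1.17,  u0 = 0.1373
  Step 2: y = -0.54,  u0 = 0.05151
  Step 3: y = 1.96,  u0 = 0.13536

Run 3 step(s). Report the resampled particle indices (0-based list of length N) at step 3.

step 1: w=[0.0041, 0.1004, 0.3004, 0.3111, 0.1958, 0.0882]  mean=1.2631  Neff=4.1113  idx=[2, 2, 3, 3, 4, 5]
step 2: w=[0.4903, 0.4903, 0.0092, 0.0092, 0.0009, 0.0001]  mean=0.8621  Neff=2.0791  idx=[0, 0, 0, 1, 1, 1]
step 3: w=[0.1667, 0.1667, 0.1667, 0.1667, 0.1667, 0.1667]  mean=0.8500  Neff=6.0000  idx=[0, 1, 2, 3, 4, 5]

resampled_idx = [0, 1, 2, 3, 4, 5]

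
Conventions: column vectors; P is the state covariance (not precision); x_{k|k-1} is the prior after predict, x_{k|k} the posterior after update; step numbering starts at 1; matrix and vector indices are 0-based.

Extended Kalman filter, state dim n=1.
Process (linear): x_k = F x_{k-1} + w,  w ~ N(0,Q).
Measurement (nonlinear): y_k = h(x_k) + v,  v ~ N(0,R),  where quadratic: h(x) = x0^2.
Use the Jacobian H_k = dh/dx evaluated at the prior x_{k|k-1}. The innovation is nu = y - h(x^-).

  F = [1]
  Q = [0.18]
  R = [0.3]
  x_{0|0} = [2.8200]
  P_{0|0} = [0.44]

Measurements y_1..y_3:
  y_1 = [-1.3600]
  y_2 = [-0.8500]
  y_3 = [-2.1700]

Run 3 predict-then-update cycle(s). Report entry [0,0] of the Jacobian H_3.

step 1: x^-=[2.8200]  P^-=[0.6200]  H_jac=[5.6400]  S=[20.0220]  K=[0.1746]  nu=[-9.3124]  x^+=[1.1936]  P^+=[0.0093]
step 2: x^-=[1.1936]  P^-=[0.1893]  H_jac=[2.3872]  S=[1.3787]  K=[0.3277]  nu=[-2.2747]  x^+=[0.4481]  P^+=[0.0412]
step 3: x^-=[0.4481]  P^-=[0.2212]  H_jac=[0.8962]  S=[0.4776]  K=[0.4150]  nu=[-2.3708]  x^+=[-0.5358]  P^+=[0.1389]

H_jac[0,0] = 0.8962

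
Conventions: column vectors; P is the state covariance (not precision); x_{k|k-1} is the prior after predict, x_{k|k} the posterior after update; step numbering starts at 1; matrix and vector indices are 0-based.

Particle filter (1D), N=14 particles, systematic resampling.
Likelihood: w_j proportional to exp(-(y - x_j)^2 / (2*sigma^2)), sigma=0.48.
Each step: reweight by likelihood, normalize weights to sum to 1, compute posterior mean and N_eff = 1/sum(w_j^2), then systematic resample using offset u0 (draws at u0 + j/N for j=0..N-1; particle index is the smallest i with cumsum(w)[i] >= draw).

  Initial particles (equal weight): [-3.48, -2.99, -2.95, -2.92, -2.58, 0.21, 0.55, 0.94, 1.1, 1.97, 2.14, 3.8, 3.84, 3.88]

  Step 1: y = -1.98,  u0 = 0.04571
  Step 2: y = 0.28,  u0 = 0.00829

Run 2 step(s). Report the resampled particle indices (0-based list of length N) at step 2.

step 1: w=[0.0089, 0.1284, 0.1524, 0.1726, 0.5377, 0.0000, 0.0000, 0.0000, 0.0000, 0.0000, 0.0000, 0.0000, 0.0000, 0.0000]  mean=-2.7556  Neff=2.7879  idx=[1, 1, 2, 2, 3, 3, 4, 4, 4, 4, 4, 4, 4, 4]
step 2: w=[0.0005, 0.0005, 0.0009, 0.0009, 0.0014, 0.0014, 0.1243, 0.1243, 0.1243, 0.1243, 0.1243, 0.1243, 0.1243, 0.1243]  mean=-2.5821  Neff=8.0928  idx=[6, 6, 7, 7, 8, 8, 9, 10, 10, 11, 11, 12, 12, 13]

resampled_idx = [6, 6, 7, 7, 8, 8, 9, 10, 10, 11, 11, 12, 12, 13]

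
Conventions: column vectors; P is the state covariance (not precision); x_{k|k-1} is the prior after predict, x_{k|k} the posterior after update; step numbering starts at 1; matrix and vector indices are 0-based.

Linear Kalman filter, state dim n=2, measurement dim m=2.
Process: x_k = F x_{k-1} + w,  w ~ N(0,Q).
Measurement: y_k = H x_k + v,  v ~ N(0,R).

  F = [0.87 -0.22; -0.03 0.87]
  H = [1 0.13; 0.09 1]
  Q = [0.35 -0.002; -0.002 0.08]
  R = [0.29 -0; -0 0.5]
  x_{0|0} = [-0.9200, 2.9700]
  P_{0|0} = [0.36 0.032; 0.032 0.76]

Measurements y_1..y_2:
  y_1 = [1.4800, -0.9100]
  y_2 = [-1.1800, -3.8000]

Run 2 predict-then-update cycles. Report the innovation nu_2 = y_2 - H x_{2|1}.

step 1: x^-=[-1.4538, 2.6115]  P^-=[0.6470 -0.1324; -0.1324 0.6539]  S=[0.9136 0.0093; 0.0093 1.1353]  K=[0.6901 -0.0710; -0.0576 0.5659]  nu=[2.5943, -3.3907]  x^+=[0.5771, 0.5431]  P^+=[0.2072 -0.0541; -0.0541 0.2878]
step 2: x^-=[0.3826, 0.4551]  P^-=[0.5414 -0.1038; -0.1038 0.3009]  S=[0.8095 -0.0172; -0.0172 0.7866]  K=[0.6510 -0.0558; -0.0721 0.3691]  nu=[-1.6218, -4.2896]  x^+=[-0.4337, -1.0110]  P^+=[0.1947 -0.0454; -0.0454 0.1886]

innov = [-1.6218, -4.2896]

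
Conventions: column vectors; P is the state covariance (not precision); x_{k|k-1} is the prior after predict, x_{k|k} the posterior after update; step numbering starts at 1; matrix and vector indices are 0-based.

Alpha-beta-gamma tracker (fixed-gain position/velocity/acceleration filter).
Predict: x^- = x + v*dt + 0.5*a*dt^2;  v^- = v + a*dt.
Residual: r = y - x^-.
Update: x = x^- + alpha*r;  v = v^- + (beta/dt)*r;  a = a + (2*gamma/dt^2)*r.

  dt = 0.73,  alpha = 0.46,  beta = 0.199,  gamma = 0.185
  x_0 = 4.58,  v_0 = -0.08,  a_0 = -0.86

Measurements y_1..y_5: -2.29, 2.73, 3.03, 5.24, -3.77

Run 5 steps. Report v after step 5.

step 1: x_pred=4.2925  r=-6.5825  x^+=1.2645  v^+=-2.5022  a^+=-5.4303
step 2: x_pred=-2.0090  r=4.7390  x^+=0.1710  v^+=-5.1744  a^+=-2.1400
step 3: x_pred=-4.1766  r=7.2066  x^+=-0.8616  v^+=-4.7721  a^+=2.8637
step 4: x_pred=-3.5821  r=8.8221  x^+=0.4760  v^+=-0.2766  a^+=8.9890
step 5: x_pred=2.6692  r=-6.4392  x^+=-0.2928  v^+=4.5300  a^+=4.5182

v_post = 4.5300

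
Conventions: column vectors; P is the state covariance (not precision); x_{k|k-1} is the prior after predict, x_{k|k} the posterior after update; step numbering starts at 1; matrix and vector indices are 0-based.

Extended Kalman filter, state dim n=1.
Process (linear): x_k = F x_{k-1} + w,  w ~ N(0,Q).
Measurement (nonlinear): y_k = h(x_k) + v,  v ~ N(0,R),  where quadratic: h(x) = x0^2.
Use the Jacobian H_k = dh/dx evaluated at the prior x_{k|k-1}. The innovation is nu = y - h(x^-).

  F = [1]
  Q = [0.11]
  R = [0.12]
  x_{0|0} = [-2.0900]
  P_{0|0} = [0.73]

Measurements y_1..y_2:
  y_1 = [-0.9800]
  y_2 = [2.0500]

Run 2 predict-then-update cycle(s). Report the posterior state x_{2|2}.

x_post = [-1.4278]

step 1: x^-=[-2.0900]  P^-=[0.8400]  H_jac=[-4.1800]  S=[14.7968]  K=[-0.2373]  nu=[-5.3481]  x^+=[-0.8209]  P^+=[0.0068]
step 2: x^-=[-0.8209]  P^-=[0.1168]  H_jac=[-1.6419]  S=[0.4349]  K=[-0.4410]  nu=[1.3761]  x^+=[-1.4278]  P^+=[0.0322]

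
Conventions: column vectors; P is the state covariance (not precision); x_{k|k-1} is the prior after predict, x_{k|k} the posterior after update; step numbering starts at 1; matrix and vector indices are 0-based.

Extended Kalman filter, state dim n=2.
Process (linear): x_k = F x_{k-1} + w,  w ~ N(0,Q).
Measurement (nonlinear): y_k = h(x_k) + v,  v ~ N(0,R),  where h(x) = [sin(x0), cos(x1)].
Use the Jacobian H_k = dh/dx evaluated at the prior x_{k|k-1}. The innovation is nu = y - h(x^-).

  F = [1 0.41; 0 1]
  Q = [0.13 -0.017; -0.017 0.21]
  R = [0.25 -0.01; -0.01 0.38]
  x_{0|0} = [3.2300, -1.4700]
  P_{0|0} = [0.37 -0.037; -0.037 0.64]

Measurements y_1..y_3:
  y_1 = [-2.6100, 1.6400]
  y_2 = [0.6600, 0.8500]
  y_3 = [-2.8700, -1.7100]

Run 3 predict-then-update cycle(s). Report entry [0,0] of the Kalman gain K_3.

K[0,0] = 0.7942

step 1: x^-=[2.6273, -1.4700]  P^-=[0.5772 0.2084; 0.2084 0.8500]  H_jac=[-0.8706 0.0000; 0.0000 0.9949]  S=[0.6876 -0.1905; -0.1905 1.2214]  K=[-0.7148 0.0583; -0.0753 0.6807]  nu=[-3.1019, 1.5394]  x^+=[4.9343, -0.1887]  P^+=[0.2059 0.0294; 0.0294 0.2607]
step 2: x^-=[4.8569, -0.1887]  P^-=[0.4039 0.1193; 0.1193 0.4707]  H_jac=[0.1440 0.0000; 0.0000 0.1876]  S=[0.2584 -0.0068; -0.0068 0.3966]  K=[0.2267 0.0603; 0.0724 0.2239]  nu=[1.6496, -0.1323]  x^+=[5.2228, -0.0989]  P^+=[0.3894 0.1101; 0.1101 0.4497]
step 3: x^-=[5.1823, -0.0989]  P^-=[0.6852 0.2775; 0.2775 0.6597]  H_jac=[0.4528 0.0000; 0.0000 0.0987]  S=[0.3905 0.0024; 0.0024 0.3864]  K=[0.7942 0.0660; 0.3207 0.1666]  nu=[-1.9784, -2.7051]  x^+=[3.4327, -1.1841]  P^+=[0.4370 0.1734; 0.1734 0.6086]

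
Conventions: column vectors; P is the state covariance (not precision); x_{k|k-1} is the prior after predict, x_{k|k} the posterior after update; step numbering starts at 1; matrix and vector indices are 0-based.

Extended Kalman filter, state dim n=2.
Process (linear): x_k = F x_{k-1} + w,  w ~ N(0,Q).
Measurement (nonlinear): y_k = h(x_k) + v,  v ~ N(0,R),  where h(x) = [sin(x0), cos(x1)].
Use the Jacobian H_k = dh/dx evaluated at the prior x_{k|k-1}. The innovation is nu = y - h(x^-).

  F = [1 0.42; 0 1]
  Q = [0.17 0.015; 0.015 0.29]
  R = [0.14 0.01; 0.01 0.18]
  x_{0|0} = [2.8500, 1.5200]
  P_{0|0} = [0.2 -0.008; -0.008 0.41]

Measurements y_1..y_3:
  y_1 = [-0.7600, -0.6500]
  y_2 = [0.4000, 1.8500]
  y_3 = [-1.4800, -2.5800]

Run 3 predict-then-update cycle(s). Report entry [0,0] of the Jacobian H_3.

step 1: x^-=[3.4884, 1.5200]  P^-=[0.4356 0.1792; 0.1792 0.7000]  H_jac=[-0.9405 0.0000; 0.0000 -0.9987]  S=[0.5253 0.1783; 0.1783 0.8782]  K=[-0.7633 -0.0488; -0.0544 -0.7850]  nu=[-0.4201, -0.7008]  x^+=[3.8433, 2.0930]  P^+=[0.1142 0.0164; 0.0164 0.1420]
step 2: x^-=[4.7223, 2.0930]  P^-=[0.3230 0.0911; 0.0911 0.4320]  H_jac=[0.0099 0.0000; 0.0000 -0.8667]  S=[0.1400 0.0092; 0.0092 0.5046]  K=[0.0333 -0.1571; 0.0554 -0.7432]  nu=[1.4000, 2.3488]  x^+=[4.3999, 0.4250]  P^+=[0.3105 0.0322; 0.0322 0.1537]
step 3: x^-=[4.5784, 0.4250]  P^-=[0.5347 0.1118; 0.1118 0.4437]  H_jac=[-0.1336 0.0000; 0.0000 -0.4123]  S=[0.1495 0.0162; 0.0162 0.2554]  K=[-0.4613 -0.1513; -0.0226 -0.7148]  nu=[-0.4890, -3.4911]  x^+=[5.3321, 2.9313]  P^+=[0.4948 0.0772; 0.0772 0.3126]

H_jac[0,0] = -0.1336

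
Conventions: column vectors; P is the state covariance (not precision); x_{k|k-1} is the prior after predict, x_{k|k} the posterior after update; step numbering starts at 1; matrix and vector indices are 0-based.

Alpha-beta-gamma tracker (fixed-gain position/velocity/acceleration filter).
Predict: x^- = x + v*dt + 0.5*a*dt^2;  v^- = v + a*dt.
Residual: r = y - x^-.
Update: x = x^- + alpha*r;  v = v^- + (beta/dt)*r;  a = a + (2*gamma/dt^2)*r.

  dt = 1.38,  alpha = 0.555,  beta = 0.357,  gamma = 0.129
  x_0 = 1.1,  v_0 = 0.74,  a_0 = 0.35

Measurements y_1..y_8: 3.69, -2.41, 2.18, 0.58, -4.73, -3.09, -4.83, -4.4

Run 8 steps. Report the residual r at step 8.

resid = 4.9082

step 1: x_pred=2.4545  r=1.2355  x^+=3.1402  v^+=1.5426  a^+=0.5174
step 2: x_pred=5.7617  r=-8.1717  x^+=1.2264  v^+=0.1426  a^+=-0.5897
step 3: x_pred=0.8617  r=1.3183  x^+=1.5934  v^+=-0.3301  a^+=-0.4111
step 4: x_pred=0.7464  r=-0.1664  x^+=0.6541  v^+=-0.9404  a^+=-0.4336
step 5: x_pred=-1.0567  r=-3.6733  x^+=-3.0954  v^+=-2.4891  a^+=-0.9313
step 6: x_pred=-7.4171  r=4.3271  x^+=-5.0156  v^+=-2.6549  a^+=-0.3451
step 7: x_pred=-9.0079  r=4.1779  x^+=-6.6892  v^+=-2.0503  a^+=0.2209
step 8: x_pred=-9.3082  r=4.9082  x^+=-6.5841  v^+=-0.4757  a^+=0.8859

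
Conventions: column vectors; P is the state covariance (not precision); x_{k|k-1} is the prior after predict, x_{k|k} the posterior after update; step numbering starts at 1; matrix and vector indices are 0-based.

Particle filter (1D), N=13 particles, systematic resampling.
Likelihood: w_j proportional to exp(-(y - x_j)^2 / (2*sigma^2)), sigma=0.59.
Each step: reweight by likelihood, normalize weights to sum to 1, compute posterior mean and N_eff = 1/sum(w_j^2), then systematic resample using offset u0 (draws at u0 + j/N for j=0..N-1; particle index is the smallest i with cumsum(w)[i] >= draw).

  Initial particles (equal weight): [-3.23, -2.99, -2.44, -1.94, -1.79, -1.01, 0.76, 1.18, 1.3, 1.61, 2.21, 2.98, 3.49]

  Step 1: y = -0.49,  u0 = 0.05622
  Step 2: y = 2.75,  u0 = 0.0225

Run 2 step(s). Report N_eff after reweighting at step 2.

step 1: w=[0.0000, 0.0001, 0.0044, 0.0511, 0.0924, 0.7096, 0.1109, 0.0191, 0.0105, 0.0019, 0.0000, 0.0000, 0.0000]  mean=-0.8689  Neff=1.8957  idx=[4, 4, 5, 5, 5, 5, 5, 5, 5, 5, 5, 6, 7]
step 2: w=[0.0000, 0.0000, 0.0000, 0.0000, 0.0000, 0.0000, 0.0000, 0.0000, 0.0000, 0.0000, 0.0000, 0.1046, 0.8954]  mean=1.1361  Neff=1.2304  idx=[11, 11, 12, 12, 12, 12, 12, 12, 12, 12, 12, 12, 12]

N_eff = 1.2304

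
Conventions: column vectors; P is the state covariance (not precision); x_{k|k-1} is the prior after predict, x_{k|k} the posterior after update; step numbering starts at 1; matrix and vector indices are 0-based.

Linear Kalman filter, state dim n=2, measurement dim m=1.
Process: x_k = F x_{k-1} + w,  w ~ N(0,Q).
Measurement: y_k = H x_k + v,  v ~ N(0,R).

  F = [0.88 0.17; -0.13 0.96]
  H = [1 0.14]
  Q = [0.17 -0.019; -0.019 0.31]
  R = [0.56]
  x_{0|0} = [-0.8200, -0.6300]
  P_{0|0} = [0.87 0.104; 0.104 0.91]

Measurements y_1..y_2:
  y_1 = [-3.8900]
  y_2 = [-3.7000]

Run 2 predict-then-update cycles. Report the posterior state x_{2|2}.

x_post = [-2.9849, -0.9309]

step 1: x^-=[-0.8287, -0.4982]  P^-=[0.9011 0.1155; 0.1155 1.1374]  S=[1.5158]  K=[0.6052; 0.1813]  nu=[-2.9916]  x^+=[-2.6391, -1.0405]  P^+=[0.3460 -0.0507; -0.0507 1.0876]
step 2: x^-=[-2.4993, -0.6558]  P^-=[0.4542 0.0772; 0.0772 1.3308]  S=[1.0619]  K=[0.4379; 0.2481]  nu=[-1.1089]  x^+=[-2.9849, -0.9309]  P^+=[0.2506 -0.0382; -0.0382 1.2655]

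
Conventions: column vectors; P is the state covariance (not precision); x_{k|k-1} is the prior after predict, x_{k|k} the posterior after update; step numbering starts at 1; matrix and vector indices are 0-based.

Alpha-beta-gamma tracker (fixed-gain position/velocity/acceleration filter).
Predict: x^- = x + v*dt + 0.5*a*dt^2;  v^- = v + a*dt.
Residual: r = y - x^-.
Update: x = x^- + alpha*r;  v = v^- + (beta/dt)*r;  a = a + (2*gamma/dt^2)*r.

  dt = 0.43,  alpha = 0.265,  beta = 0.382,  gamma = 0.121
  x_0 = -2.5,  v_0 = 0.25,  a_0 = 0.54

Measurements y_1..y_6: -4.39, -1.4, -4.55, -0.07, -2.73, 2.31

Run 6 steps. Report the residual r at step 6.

resid = 2.8509

step 1: x_pred=-2.3426  r=-2.0474  x^+=-2.8851  v^+=-1.3367  a^+=-2.1397
step 2: x_pred=-3.6577  r=2.2577  x^+=-3.0594  v^+=-0.2510  a^+=0.8153
step 3: x_pred=-3.0920  r=-1.4580  x^+=-3.4784  v^+=-1.1957  a^+=-1.0930
step 4: x_pred=-4.0936  r=4.0236  x^+=-3.0273  v^+=1.9087  a^+=4.1731
step 5: x_pred=-1.8208  r=-0.9092  x^+=-2.0617  v^+=2.8954  a^+=2.9831
step 6: x_pred=-0.5409  r=2.8509  x^+=0.2146  v^+=6.7108  a^+=6.7144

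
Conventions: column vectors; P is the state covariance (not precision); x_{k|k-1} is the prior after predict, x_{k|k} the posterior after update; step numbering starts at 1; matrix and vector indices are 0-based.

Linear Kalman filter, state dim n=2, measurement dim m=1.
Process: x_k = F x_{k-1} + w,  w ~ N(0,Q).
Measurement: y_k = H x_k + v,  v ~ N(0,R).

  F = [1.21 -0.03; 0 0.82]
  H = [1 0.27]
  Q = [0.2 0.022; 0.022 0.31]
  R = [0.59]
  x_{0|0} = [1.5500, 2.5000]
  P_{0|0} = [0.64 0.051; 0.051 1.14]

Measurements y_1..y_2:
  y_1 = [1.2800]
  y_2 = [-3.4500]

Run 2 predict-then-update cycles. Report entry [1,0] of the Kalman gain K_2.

K[1,0] = 0.0722

step 1: x^-=[1.8005, 2.0500]  P^-=[1.1343 0.0446; 0.0446 1.0765]  S=[1.8269]  K=[0.6275; 0.1835]  nu=[-1.0740]  x^+=[1.1266, 1.8529]  P^+=[0.4150 -0.1658; -0.1658 1.0150]
step 2: x^-=[1.3076, 1.5194]  P^-=[0.8205 -0.1675; -0.1675 0.9925]  S=[1.3925]  K=[0.5568; 0.0722]  nu=[-5.1678]  x^+=[-1.5699, 1.1464]  P^+=[0.3888 -0.2234; -0.2234 0.9852]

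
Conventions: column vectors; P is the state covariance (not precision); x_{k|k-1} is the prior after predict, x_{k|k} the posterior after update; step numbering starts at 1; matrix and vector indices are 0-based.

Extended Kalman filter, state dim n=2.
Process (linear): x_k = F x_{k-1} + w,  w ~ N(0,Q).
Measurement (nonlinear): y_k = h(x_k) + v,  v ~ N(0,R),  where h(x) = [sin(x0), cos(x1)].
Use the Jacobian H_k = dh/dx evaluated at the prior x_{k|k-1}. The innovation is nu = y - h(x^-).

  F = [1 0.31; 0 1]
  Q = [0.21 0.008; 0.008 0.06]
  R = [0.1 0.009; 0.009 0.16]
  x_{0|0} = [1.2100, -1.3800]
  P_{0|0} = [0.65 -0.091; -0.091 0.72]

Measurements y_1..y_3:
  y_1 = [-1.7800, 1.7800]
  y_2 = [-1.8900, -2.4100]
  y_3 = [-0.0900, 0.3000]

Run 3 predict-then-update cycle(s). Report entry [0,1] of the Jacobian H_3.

step 1: x^-=[0.7822, -1.3800]  P^-=[0.8728 0.1402; 0.1402 0.7800]  H_jac=[0.7094 0.0000; 0.0000 0.9819]  S=[0.5392 0.1066; 0.1066 0.9119]  K=[1.1449 0.0171; 0.0188 0.8376]  nu=[-2.4848, 1.5904]  x^+=[-2.0355, -0.0946]  P^+=[0.1616 0.0133; 0.0133 0.1367]
step 2: x^-=[-2.0648, -0.0946]  P^-=[0.3930 0.0636; 0.0636 0.1967]  H_jac=[-0.4742 0.0000; 0.0000 0.0944]  S=[0.1884 0.0061; 0.0061 0.1618]  K=[-0.9917 0.0749; -0.1642 0.1211]  nu=[-1.0096, -3.4055]  x^+=[-1.3186, -0.3412]  P^+=[0.2077 0.0323; 0.0323 0.1895]
step 3: x^-=[-1.4243, -0.3412]  P^-=[0.4560 0.0991; 0.0991 0.2495]  H_jac=[0.1460 0.0000; 0.0000 0.3346]  S=[0.1097 0.0138; 0.0138 0.1879]  K=[0.5898 0.1329; 0.0765 0.4385]  nu=[0.8993, -0.6424]  x^+=[-0.9793, -0.5541]  P^+=[0.4123 0.0794; 0.0794 0.2118]

H_jac[0,1] = 0.0000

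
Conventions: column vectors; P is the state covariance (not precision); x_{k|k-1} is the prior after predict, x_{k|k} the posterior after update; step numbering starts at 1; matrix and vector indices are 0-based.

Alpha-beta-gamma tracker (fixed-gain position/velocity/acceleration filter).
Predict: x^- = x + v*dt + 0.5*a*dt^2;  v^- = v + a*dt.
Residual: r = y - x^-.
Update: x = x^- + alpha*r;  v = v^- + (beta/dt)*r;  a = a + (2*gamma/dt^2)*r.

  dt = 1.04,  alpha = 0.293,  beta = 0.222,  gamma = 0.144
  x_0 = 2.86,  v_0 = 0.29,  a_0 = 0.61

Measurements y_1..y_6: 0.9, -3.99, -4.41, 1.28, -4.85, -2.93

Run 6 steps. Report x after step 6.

step 1: x_pred=3.4915  r=-2.5915  x^+=2.7322  v^+=0.3712  a^+=-0.0800
step 2: x_pred=3.0750  r=-7.0650  x^+=1.0049  v^+=-1.2201  a^+=-1.9612
step 3: x_pred=-1.3246  r=-3.0854  x^+=-2.2287  v^+=-3.9184  a^+=-2.7828
step 4: x_pred=-7.8087  r=9.0887  x^+=-5.1457  v^+=-4.8724  a^+=-0.3627
step 5: x_pred=-10.4092  r=5.5592  x^+=-8.7804  v^+=-4.0630  a^+=1.1176
step 6: x_pred=-12.4015  r=9.4715  x^+=-9.6263  v^+=-0.8789  a^+=3.6395

x_post = -9.6263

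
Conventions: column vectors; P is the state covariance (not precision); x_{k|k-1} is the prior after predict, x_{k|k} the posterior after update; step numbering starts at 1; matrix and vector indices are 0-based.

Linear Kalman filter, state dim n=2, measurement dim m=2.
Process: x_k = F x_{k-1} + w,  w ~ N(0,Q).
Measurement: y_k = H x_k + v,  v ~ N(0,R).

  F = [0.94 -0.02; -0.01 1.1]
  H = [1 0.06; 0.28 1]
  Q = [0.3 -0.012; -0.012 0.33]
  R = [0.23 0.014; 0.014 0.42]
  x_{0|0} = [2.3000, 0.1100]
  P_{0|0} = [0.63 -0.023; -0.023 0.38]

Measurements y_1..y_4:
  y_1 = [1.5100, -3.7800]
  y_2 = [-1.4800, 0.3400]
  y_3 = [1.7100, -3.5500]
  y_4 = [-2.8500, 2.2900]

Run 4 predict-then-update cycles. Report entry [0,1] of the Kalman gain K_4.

step 1: x^-=[2.1598, 0.0980]  P^-=[0.8577 -0.0501; -0.0501 0.7904]  S=[1.0845 0.2507; 0.2507 1.2496]  K=[0.7895 -0.0063; -0.1531 0.6520]  nu=[-0.6557, -4.4827]  x^+=[1.6702, -2.7244]  P^+=[0.1841 -0.0431; -0.0431 0.2838]
step 2: x^-=[1.6245, -3.0135]  P^-=[0.4644 -0.0646; -0.0646 0.6743]  S=[0.6891 0.1188; 0.1188 1.0946]  K=[0.6706 -0.0130; -0.1410 0.6149]  nu=[-2.9236, 2.8987]  x^+=[-0.3737, -0.8189]  P^+=[0.1564 -0.0399; -0.0399 0.2674]
step 3: x^-=[-0.3349, -0.8971]  P^-=[0.4398 -0.0606; -0.0606 0.6545]  S=[0.6649 0.1148; 0.1148 1.0750]  K=[0.6581 -0.0121; -0.1370 0.6077]  nu=[2.0987, -2.5591]  x^+=[1.0772, -2.7397]  P^+=[0.1535 -0.0389; -0.0389 0.2642]
step 4: x^-=[1.0674, -3.0244]  P^-=[0.4372 -0.0594; -0.0594 0.6505]  S=[0.6624 0.1150; 0.1150 1.0715]  K=[0.6567 -0.0117; -0.1361 0.6062]  nu=[-3.7359, 5.0155]  x^+=[-1.4446, 0.5242]  P^+=[0.1532 -0.0386; -0.0386 0.2635]

K[0,1] = -0.0117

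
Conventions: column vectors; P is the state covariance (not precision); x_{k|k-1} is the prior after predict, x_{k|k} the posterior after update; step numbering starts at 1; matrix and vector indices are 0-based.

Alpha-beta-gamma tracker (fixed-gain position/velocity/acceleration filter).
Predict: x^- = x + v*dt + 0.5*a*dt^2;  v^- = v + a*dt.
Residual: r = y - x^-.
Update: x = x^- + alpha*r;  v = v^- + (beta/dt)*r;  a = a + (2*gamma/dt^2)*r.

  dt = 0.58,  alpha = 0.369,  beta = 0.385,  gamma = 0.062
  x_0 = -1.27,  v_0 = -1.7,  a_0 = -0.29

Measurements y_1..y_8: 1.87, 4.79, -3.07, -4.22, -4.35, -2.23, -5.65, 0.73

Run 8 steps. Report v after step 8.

v_post = 2.8250

step 1: x_pred=-2.3048  r=4.1748  x^+=-0.7643  v^+=0.9030  a^+=1.2489
step 2: x_pred=-0.0305  r=4.8205  x^+=1.7483  v^+=4.8271  a^+=3.0257
step 3: x_pred=5.0569  r=-8.1269  x^+=2.0581  v^+=1.1875  a^+=0.0301
step 4: x_pred=2.7519  r=-6.9719  x^+=0.1793  v^+=-3.4230  a^+=-2.5398
step 5: x_pred=-2.2333  r=-2.1167  x^+=-3.0143  v^+=-6.3012  a^+=-3.3201
step 6: x_pred=-7.2274  r=4.9974  x^+=-5.3834  v^+=-4.9095  a^+=-1.4780
step 7: x_pred=-8.4795  r=2.8295  x^+=-7.4354  v^+=-3.8885  a^+=-0.4350
step 8: x_pred=-9.7639  r=10.4939  x^+=-5.8917  v^+=2.8250  a^+=3.4332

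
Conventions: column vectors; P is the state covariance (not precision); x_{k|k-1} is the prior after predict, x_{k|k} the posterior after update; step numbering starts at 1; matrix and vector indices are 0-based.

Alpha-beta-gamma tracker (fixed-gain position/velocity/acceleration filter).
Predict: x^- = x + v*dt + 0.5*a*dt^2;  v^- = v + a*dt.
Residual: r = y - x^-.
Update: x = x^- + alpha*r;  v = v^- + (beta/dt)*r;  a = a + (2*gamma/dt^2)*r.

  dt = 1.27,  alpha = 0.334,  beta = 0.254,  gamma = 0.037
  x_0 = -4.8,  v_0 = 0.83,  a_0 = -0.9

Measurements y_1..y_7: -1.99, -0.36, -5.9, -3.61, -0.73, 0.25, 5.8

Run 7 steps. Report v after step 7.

v_post = 2.3359

step 1: x_pred=-4.4717  r=2.4817  x^+=-3.6428  v^+=0.1833  a^+=-0.7861
step 2: x_pred=-4.0440  r=3.6840  x^+=-2.8135  v^+=-0.0783  a^+=-0.6171
step 3: x_pred=-3.4106  r=-2.4894  x^+=-4.2420  v^+=-1.3599  a^+=-0.7313
step 4: x_pred=-6.5589  r=2.9489  x^+=-5.5740  v^+=-1.6989  a^+=-0.5960
step 5: x_pred=-8.2122  r=7.4822  x^+=-5.7132  v^+=-0.9594  a^+=-0.2528
step 6: x_pred=-7.1355  r=7.3855  x^+=-4.6687  v^+=0.1967  a^+=0.0861
step 7: x_pred=-4.3495  r=10.1495  x^+=-0.9596  v^+=2.3359  a^+=0.5518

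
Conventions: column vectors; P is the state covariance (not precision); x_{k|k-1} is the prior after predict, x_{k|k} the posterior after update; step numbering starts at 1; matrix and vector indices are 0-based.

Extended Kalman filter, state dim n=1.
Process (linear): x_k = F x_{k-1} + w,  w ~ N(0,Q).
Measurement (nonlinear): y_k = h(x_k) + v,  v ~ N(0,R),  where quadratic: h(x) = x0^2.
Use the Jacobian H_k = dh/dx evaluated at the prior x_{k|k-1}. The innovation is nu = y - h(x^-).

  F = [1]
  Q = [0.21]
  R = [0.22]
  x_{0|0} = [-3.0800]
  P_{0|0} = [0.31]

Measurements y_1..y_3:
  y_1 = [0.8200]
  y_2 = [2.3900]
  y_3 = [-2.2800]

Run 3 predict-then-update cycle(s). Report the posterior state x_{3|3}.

step 1: x^-=[-3.0800]  P^-=[0.5200]  H_jac=[-6.1600]  S=[19.9517]  K=[-0.1605]  nu=[-8.6664]  x^+=[-1.6886]  P^+=[0.0057]
step 2: x^-=[-1.6886]  P^-=[0.2157]  H_jac=[-3.3773]  S=[2.6806]  K=[-0.2718]  nu=[-0.4615]  x^+=[-1.5632]  P^+=[0.0177]
step 3: x^-=[-1.5632]  P^-=[0.2277]  H_jac=[-3.1264]  S=[2.4457]  K=[-0.2911]  nu=[-4.7236]  x^+=[-0.1882]  P^+=[0.0205]

x_post = [-0.1882]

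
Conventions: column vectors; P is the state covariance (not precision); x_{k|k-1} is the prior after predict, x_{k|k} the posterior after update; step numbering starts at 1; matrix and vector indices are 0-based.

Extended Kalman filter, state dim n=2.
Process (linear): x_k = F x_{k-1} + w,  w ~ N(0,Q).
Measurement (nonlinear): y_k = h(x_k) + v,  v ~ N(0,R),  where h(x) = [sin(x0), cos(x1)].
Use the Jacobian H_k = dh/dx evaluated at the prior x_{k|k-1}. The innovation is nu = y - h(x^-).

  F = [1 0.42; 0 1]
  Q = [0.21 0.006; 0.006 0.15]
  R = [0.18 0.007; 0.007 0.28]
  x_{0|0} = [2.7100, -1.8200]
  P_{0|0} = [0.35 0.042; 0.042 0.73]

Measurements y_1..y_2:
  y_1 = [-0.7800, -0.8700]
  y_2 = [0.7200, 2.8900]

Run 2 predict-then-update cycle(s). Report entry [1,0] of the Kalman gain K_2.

step 1: x^-=[1.9456, -1.8200]  P^-=[0.7241 0.3546; 0.3546 0.8800]  H_jac=[-0.3661 0.0000; 0.0000 0.9691]  S=[0.2770 -0.1188; -0.1188 1.1065]  K=[-0.8634 0.2179; -0.1447 0.7552]  nu=[-1.7106, -0.6234]  x^+=[3.2866, -2.0432]  P^+=[0.4203 0.0567; 0.0567 0.2172]
step 2: x^-=[2.4285, -2.0432]  P^-=[0.7163 0.1539; 0.1539 0.3672]  H_jac=[-0.7563 0.0000; 0.0000 0.8905]  S=[0.5897 -0.0967; -0.0967 0.5711]  K=[-0.9044 0.0869; -0.1065 0.5544]  nu=[0.0658, 3.3451]  x^+=[2.6597, -0.1957]  P^+=[0.2144 0.0202; 0.0202 0.1735]

K[1,0] = -0.1065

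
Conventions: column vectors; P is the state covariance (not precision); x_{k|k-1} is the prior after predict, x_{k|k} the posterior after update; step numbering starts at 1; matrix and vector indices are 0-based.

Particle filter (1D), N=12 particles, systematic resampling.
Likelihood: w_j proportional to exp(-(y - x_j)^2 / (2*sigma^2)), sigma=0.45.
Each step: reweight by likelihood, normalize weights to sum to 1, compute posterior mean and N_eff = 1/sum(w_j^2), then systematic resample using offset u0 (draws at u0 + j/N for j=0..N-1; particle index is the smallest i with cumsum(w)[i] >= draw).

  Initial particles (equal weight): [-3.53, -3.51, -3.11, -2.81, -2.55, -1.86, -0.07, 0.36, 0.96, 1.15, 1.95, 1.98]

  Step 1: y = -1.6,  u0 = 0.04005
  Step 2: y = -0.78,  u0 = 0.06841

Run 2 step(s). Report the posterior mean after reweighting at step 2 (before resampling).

post_mean = -1.8611

step 1: w=[0.0001, 0.0001, 0.0036, 0.0272, 0.1090, 0.8567, 0.0031, 0.0001, 0.0000, 0.0000, 0.0000, 0.0000]  mean=-1.9603  Neff=1.3395  idx=[4, 4, 5, 5, 5, 5, 5, 5, 5, 5, 5, 5]
step 2: w=[0.0008, 0.0008, 0.0998, 0.0998, 0.0998, 0.0998, 0.0998, 0.0998, 0.0998, 0.0998, 0.0998, 0.0998]  mean=-1.8611  Neff=10.0310  idx=[2, 3, 4, 5, 6, 6, 7, 8, 9, 10, 11, 11]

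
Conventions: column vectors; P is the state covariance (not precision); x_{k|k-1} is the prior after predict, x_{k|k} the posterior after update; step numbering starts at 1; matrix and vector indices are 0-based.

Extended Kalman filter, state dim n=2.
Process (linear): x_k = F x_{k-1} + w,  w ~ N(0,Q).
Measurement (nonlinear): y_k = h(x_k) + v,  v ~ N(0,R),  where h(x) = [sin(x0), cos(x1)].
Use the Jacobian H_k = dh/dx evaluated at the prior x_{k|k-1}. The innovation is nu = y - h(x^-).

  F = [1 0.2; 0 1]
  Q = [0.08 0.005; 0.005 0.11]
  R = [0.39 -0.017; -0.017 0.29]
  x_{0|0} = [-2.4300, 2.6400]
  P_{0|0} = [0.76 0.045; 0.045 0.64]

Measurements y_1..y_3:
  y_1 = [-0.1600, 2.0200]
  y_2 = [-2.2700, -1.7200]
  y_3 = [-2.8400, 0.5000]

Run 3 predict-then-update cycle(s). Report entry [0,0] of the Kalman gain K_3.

step 1: x^-=[-1.9020, 2.6400]  P^-=[0.8836 0.1780; 0.1780 0.7500]  H_jac=[-0.3252 0.0000; 0.0000 -0.4808]  S=[0.4834 0.0108; 0.0108 0.4634]  K=[-0.5905 -0.1709; -0.1023 -0.7758]  nu=[0.7857, 2.8968]  x^+=[-2.8610, 0.3122]  P^+=[0.6993 0.0822; 0.0822 0.4643]
step 2: x^-=[-2.7986, 0.3122]  P^-=[0.8307 0.1801; 0.1801 0.5743]  H_jac=[-0.9417 0.0000; 0.0000 -0.3071]  S=[1.1268 0.0351; 0.0351 0.3442]  K=[-0.6915 -0.0902; -0.1350 -0.4987]  nu=[-1.9336, -2.6717]  x^+=[-1.2204, 1.9056]  P^+=[0.2848 0.0469; 0.0469 0.4634]
step 3: x^-=[-0.8393, 1.9056]  P^-=[0.4020 0.1446; 0.1446 0.5734]  H_jac=[0.6680 0.0000; 0.0000 -0.9445]  S=[0.5694 -0.1082; -0.1082 0.8015]  K=[0.4509 -0.1095; 0.0423 -0.6700]  nu=[-2.0958, 0.8286]  x^+=[-1.8749, 1.2618]  P^+=[0.2660 0.0417; 0.0417 0.2065]

K[0,0] = 0.4509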